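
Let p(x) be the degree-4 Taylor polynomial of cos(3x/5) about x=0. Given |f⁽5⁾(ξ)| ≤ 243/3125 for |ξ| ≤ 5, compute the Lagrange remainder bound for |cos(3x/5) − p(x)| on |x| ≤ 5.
81/40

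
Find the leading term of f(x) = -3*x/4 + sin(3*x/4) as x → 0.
-9*x**3/128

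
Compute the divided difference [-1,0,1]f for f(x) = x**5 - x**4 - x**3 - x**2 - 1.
-2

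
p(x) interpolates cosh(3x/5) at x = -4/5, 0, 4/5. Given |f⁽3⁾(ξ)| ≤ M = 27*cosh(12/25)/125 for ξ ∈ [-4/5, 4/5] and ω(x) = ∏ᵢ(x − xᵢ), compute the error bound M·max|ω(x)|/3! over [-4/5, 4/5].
64*sqrt(3)*cosh(12/25)/15625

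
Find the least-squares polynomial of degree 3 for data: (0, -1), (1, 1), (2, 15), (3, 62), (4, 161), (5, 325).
-46/63 + (-11/54)x + (-115/63)x² + (161/54)x³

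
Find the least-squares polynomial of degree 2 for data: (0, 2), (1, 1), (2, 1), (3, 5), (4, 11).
76/35 + (-103/35)x + (9/7)x²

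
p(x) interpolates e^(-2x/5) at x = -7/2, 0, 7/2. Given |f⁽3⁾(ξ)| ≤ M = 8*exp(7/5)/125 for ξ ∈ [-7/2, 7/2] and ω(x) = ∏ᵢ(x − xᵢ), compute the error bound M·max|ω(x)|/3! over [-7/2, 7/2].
343*sqrt(3)*exp(7/5)/3375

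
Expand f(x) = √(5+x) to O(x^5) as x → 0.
sqrt(5) + sqrt(5)*x/10 - sqrt(5)*x**2/200 + sqrt(5)*x**3/2000 - sqrt(5)*x**4/16000 + O(x**5)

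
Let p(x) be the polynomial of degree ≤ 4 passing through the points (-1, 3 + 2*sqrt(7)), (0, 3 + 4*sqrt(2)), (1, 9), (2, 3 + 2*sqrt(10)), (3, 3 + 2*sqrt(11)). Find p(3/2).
-5*sqrt(2)/8 - 5*sqrt(11)/64 + 3*sqrt(7)/64 + 15*sqrt(10)/16 + 231/32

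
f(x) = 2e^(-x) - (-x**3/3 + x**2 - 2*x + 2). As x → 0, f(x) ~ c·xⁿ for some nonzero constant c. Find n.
4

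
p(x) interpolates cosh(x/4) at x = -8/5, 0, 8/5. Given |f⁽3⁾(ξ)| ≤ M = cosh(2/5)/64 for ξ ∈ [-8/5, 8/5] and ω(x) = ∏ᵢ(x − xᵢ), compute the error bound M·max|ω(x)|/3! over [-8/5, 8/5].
8*sqrt(3)*cosh(2/5)/3375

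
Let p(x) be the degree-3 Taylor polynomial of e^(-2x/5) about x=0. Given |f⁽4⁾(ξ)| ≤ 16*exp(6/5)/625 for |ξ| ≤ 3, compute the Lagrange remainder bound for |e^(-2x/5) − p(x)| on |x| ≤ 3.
54*exp(6/5)/625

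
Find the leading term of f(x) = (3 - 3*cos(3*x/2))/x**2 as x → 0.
27/8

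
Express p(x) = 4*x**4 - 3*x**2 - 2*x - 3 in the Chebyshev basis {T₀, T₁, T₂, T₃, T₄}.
(-3)T₀ + (-2)T₁ + (1/2)T₂ + (1/2)T₄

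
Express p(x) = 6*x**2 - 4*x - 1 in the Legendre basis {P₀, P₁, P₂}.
P₀ + (-4)P₁ + (4)P₂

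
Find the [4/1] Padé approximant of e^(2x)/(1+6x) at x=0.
(14858*x**4/20895 + 27704*x**3/20895 + 13938*x**2/6965 + 13928*x/6965 + 1)/(41788*x/6965 + 1)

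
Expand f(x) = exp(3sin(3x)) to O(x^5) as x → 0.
1 + 9*x + 81*x**2/2 + 108*x**3 + 1215*x**4/8 + O(x**5)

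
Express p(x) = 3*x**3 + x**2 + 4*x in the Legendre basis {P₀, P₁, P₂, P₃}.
(1/3)P₀ + (29/5)P₁ + (2/3)P₂ + (6/5)P₃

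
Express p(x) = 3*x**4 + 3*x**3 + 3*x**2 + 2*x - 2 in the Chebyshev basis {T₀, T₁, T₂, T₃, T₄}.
(5/8)T₀ + (17/4)T₁ + (3)T₂ + (3/4)T₃ + (3/8)T₄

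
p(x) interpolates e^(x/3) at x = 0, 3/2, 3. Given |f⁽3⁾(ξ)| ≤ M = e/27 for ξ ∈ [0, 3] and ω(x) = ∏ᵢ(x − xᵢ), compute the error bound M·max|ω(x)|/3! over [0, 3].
sqrt(3)*e/216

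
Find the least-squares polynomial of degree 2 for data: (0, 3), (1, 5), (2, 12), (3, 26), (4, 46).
22/7 + (-111/70)x + (43/14)x²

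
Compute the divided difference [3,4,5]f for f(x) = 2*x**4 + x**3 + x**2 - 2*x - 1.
207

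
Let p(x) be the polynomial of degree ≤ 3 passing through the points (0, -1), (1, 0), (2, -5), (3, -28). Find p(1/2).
-1/2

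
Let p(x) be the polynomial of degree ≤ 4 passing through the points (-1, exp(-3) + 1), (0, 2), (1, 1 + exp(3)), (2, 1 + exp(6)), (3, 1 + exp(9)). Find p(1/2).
(-5 + (-20*exp(6) + 188 + 90*exp(3) + 3*exp(9))*exp(3))*exp(-3)/128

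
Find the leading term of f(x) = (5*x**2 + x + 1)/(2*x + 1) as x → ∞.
5*x/2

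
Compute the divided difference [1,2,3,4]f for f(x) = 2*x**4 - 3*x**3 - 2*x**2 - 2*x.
17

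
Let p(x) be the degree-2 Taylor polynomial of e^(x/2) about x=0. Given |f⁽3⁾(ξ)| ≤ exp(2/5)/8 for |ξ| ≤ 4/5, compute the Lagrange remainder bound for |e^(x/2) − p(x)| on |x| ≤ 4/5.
4*exp(2/5)/375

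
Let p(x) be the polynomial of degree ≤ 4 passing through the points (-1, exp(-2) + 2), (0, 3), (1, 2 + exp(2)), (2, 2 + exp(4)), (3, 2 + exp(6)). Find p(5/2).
(-5 + (-70*exp(2) + 284 + 140*exp(4) + 35*exp(6))*exp(2))*exp(-2)/128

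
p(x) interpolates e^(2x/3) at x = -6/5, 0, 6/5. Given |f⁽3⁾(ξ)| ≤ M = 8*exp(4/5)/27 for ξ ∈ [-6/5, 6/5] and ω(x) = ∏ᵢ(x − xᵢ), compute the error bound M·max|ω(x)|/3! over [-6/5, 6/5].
64*sqrt(3)*exp(4/5)/3375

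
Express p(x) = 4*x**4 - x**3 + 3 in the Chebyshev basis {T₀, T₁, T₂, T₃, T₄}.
(9/2)T₀ + (-3/4)T₁ + (2)T₂ + (-1/4)T₃ + (1/2)T₄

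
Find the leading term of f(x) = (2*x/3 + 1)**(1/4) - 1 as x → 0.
x/6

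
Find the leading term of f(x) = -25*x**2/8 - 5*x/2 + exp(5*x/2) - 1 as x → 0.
125*x**3/48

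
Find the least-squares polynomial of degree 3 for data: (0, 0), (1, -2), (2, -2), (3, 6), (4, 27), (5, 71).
-5/42 + (11/252)x + (-229/84)x² + (10/9)x³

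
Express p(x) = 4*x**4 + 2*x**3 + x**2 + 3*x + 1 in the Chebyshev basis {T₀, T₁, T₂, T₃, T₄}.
(3)T₀ + (9/2)T₁ + (5/2)T₂ + (1/2)T₃ + (1/2)T₄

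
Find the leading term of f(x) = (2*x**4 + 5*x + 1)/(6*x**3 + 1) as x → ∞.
x/3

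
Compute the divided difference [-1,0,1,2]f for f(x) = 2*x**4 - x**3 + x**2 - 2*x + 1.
3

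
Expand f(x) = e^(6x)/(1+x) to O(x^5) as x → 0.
1 + 5*x + 13*x**2 + 23*x**3 + 31*x**4 + O(x**5)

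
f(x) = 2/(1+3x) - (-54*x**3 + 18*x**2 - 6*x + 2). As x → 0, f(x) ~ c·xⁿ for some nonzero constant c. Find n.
4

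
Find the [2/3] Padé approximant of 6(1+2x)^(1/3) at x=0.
(28*x**2/3 + 16*x + 6)/(-4*x**3/81 + 2*x**2/3 + 2*x + 1)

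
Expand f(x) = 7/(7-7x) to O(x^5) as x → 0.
1 + x + x**2 + x**3 + x**4 + O(x**5)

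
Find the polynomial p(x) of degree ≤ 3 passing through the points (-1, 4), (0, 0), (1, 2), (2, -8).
-3*x**3 + 3*x**2 + 2*x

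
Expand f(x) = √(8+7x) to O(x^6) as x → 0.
2*sqrt(2) + 7*sqrt(2)*x/8 - 49*sqrt(2)*x**2/256 + 343*sqrt(2)*x**3/4096 - 12005*sqrt(2)*x**4/262144 + 117649*sqrt(2)*x**5/4194304 + O(x**6)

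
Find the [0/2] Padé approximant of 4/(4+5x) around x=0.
1/(5*x/4 + 1)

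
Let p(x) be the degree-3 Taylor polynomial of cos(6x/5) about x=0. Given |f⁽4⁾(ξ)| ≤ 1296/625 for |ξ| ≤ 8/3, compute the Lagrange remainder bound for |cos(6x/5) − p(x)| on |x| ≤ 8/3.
8192/1875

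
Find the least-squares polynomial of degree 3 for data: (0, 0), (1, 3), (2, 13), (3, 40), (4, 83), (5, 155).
-1/126 + (571/756)x + (137/126)x² + (107/108)x³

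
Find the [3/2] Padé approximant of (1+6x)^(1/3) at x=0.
(56*x**3/15 + 84*x**2/5 + 42*x/5 + 1)/(8*x**2 + 32*x/5 + 1)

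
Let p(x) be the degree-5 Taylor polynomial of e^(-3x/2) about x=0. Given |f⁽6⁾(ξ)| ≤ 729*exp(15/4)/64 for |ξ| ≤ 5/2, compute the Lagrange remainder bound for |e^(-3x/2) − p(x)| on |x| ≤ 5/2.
253125*exp(15/4)/65536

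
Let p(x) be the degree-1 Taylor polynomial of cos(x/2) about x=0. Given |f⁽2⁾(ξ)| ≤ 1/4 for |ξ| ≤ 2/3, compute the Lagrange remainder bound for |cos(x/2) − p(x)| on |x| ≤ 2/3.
1/18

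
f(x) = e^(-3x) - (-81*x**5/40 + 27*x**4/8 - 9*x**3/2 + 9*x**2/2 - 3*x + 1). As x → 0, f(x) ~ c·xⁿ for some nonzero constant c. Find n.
6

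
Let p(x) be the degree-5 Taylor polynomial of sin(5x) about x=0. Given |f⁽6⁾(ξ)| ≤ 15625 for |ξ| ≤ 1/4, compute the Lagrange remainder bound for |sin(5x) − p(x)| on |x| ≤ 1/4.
3125/589824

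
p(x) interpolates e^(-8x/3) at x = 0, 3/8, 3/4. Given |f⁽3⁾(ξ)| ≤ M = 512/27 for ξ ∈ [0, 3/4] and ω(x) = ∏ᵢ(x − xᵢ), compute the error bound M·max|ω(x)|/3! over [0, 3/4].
sqrt(3)/27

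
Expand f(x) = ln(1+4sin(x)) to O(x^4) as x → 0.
4*x - 8*x**2 + 62*x**3/3 + O(x**4)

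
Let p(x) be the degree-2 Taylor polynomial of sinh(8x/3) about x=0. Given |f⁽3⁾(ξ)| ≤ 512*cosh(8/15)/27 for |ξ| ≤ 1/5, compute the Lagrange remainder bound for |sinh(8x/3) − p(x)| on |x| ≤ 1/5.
256*cosh(8/15)/10125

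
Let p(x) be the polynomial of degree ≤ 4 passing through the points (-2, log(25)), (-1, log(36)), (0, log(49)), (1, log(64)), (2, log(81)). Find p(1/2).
log(28*sqrt(2)*3**(17/32)*5**(3/64)*7**(13/32)/3)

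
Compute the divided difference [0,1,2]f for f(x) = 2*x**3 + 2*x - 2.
6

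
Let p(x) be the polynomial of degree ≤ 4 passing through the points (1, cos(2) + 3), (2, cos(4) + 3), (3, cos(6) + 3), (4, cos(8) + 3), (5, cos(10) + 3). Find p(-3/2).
3003*cos(2)/128 + 1155*cos(10)/128 + 3 - 1365*cos(8)/32 - 2145*cos(4)/32 + 5005*cos(6)/64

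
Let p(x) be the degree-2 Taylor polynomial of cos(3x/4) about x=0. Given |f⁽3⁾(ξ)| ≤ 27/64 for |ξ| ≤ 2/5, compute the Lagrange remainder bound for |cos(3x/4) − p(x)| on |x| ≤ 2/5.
9/2000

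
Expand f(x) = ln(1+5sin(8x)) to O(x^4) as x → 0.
40*x - 800*x**2 + 62720*x**3/3 + O(x**4)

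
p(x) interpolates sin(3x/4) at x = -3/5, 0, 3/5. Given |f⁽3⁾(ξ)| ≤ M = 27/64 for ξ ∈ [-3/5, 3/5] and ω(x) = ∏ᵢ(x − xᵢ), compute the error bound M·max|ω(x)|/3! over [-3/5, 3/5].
27*sqrt(3)/8000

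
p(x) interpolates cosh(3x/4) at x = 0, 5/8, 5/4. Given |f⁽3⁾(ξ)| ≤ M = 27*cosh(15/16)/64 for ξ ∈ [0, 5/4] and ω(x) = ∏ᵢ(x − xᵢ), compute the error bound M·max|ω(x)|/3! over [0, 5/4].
125*sqrt(3)*cosh(15/16)/32768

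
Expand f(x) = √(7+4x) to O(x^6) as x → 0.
sqrt(7) + 2*sqrt(7)*x/7 - 2*sqrt(7)*x**2/49 + 4*sqrt(7)*x**3/343 - 10*sqrt(7)*x**4/2401 + 4*sqrt(7)*x**5/2401 + O(x**6)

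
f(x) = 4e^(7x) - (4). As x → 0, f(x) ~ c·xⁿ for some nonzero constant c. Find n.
1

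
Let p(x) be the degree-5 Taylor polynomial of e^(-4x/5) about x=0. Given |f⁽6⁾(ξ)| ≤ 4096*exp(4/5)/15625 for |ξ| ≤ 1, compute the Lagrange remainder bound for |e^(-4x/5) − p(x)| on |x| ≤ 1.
256*exp(4/5)/703125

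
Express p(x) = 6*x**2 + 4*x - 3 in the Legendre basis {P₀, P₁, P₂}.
-P₀ + (4)P₁ + (4)P₂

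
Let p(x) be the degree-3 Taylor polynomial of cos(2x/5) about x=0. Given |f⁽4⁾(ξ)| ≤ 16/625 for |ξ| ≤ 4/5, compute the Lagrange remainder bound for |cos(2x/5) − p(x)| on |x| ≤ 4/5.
512/1171875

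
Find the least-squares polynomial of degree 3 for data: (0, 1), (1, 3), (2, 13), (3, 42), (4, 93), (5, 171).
79/63 + (-482/189)x + (157/63)x² + (26/27)x³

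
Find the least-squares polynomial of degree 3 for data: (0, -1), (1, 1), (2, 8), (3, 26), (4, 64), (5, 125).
-13/14 + (113/84)x + (-9/14)x² + (13/12)x³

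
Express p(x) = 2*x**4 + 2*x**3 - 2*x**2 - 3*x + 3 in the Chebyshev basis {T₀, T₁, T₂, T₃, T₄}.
(11/4)T₀ + (-3/2)T₁ + (1/2)T₃ + (1/4)T₄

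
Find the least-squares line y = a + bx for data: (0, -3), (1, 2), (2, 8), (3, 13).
a = -31/10, b = 27/5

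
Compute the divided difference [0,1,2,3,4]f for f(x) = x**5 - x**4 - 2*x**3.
9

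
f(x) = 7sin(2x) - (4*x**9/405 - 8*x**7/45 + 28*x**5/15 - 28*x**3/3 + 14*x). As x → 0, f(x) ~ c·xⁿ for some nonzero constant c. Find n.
11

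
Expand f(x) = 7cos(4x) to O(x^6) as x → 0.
7 - 56*x**2 + 224*x**4/3 + O(x**6)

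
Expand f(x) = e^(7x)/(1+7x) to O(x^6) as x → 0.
1 + 49*x**2/2 - 343*x**3/3 + 7203*x**4/8 - 184877*x**5/30 + O(x**6)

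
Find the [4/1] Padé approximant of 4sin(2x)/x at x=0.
16*x**4/15 - 16*x**2/3 + 8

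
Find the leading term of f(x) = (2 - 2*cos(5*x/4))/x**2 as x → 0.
25/16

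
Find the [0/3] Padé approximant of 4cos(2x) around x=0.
4/(2*x**2 + 1)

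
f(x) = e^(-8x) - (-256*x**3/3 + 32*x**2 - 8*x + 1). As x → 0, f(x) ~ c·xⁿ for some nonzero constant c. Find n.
4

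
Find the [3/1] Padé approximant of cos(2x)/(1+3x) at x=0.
(2*x**3/9 - 44*x**2/21 + 2*x/63 + 1)/(191*x/63 + 1)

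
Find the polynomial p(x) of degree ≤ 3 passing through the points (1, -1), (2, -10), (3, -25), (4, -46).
2 - 3*x**2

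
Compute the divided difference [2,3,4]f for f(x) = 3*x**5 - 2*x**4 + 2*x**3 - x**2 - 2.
762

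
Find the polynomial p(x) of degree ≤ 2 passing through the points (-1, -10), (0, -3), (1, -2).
-3*x**2 + 4*x - 3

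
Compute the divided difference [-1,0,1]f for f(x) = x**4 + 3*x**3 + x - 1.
1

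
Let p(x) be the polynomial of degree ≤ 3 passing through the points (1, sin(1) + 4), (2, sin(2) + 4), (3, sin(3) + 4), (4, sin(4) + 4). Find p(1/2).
-35*sin(2)/16 + 21*sin(3)/16 - 5*sin(4)/16 + 35*sin(1)/16 + 4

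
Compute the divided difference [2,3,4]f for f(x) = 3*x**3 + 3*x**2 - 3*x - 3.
30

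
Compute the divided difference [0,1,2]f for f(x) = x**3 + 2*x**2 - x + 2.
5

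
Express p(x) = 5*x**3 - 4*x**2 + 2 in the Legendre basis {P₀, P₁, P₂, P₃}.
(2/3)P₀ + (3)P₁ + (-8/3)P₂ + (2)P₃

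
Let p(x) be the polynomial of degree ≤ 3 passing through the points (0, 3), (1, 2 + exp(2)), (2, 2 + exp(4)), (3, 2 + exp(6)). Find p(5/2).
-5*exp(2)/16 + 33/16 + 15*exp(4)/16 + 5*exp(6)/16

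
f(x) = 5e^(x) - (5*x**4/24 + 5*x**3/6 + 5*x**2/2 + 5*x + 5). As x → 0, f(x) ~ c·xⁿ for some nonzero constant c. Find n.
5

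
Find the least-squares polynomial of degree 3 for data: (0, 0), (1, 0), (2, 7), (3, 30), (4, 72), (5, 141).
5/63 + (-947/378)x + (275/252)x² + (109/108)x³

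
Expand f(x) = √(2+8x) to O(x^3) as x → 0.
sqrt(2) + 2*sqrt(2)*x - 2*sqrt(2)*x**2 + O(x**3)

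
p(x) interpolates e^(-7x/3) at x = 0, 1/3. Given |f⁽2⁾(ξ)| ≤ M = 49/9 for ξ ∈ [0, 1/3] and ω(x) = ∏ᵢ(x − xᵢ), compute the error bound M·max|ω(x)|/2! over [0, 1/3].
49/648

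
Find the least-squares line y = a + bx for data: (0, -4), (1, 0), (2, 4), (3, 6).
a = -18/5, b = 17/5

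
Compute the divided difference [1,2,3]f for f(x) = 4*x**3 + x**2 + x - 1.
25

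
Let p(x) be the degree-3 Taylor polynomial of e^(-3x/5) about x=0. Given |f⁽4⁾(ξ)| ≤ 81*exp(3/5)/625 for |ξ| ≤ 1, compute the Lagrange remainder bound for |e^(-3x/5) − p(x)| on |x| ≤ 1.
27*exp(3/5)/5000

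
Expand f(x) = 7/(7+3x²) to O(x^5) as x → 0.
1 - 3*x**2/7 + 9*x**4/49 + O(x**5)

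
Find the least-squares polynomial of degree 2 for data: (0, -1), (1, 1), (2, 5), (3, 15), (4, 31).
-19/35 + (-67/35)x + (17/7)x²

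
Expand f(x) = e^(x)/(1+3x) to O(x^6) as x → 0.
1 - 2*x + 13*x**2/2 - 58*x**3/3 + 1393*x**4/24 - 10447*x**5/60 + O(x**6)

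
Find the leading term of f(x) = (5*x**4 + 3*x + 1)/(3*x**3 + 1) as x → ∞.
5*x/3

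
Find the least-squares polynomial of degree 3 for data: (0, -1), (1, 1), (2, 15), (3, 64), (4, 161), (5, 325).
-50/63 + (-169/378)x + (-89/63)x² + (157/54)x³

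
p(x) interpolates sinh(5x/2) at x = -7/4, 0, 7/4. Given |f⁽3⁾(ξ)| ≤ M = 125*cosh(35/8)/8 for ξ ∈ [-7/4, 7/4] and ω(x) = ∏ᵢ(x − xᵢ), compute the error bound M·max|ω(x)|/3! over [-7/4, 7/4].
42875*sqrt(3)*cosh(35/8)/13824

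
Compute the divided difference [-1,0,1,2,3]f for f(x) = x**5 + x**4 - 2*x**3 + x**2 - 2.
6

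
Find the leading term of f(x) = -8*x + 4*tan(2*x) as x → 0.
32*x**3/3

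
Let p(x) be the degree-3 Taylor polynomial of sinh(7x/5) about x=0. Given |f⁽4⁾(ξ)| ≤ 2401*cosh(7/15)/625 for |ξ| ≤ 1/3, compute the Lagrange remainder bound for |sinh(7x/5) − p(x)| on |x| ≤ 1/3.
2401*cosh(7/15)/1215000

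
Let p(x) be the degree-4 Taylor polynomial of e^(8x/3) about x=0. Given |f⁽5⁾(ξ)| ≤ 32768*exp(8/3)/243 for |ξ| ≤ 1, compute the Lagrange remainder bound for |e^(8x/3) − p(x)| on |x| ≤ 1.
4096*exp(8/3)/3645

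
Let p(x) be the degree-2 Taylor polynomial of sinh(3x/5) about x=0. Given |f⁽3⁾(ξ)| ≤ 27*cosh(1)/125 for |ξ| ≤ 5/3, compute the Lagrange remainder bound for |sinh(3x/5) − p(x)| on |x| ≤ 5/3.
cosh(1)/6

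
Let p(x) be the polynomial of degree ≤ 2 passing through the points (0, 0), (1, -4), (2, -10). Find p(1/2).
-7/4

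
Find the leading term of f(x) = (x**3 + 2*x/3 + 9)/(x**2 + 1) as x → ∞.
x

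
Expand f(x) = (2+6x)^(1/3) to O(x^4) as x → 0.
2**(1/3) + 2**(1/3)*x - 2**(1/3)*x**2 + 5*2**(1/3)*x**3/3 + O(x**4)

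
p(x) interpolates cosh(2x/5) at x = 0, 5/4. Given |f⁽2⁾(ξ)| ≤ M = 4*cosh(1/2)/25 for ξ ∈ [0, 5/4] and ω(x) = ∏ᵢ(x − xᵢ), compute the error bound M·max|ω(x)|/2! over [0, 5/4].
cosh(1/2)/32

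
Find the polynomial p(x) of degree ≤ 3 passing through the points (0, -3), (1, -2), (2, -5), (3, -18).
-x**3 + x**2 + x - 3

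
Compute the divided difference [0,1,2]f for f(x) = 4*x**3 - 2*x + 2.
12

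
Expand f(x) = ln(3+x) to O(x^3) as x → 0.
log(3) + x/3 - x**2/18 + O(x**3)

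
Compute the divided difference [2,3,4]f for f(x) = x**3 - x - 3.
9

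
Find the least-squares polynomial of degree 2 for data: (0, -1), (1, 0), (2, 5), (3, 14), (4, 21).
-53/35 + (43/35)x + (8/7)x²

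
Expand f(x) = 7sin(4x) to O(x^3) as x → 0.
28*x + O(x**3)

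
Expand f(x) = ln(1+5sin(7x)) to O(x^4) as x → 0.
35*x - 1225*x**2/2 + 84035*x**3/6 + O(x**4)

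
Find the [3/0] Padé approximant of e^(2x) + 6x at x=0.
4*x**3/3 + 2*x**2 + 8*x + 1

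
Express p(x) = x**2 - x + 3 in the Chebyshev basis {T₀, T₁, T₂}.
(7/2)T₀ - T₁ + (1/2)T₂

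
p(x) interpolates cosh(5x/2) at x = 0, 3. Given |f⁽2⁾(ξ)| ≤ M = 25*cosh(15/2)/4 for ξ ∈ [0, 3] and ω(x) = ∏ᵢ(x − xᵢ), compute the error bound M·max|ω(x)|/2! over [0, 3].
225*cosh(15/2)/32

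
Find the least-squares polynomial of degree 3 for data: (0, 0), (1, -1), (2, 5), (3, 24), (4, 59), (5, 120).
-13/126 + (-1523/756)x + (97/252)x² + (26/27)x³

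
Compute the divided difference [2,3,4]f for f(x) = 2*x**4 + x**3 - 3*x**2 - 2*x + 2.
116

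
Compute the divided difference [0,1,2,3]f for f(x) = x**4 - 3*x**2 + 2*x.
6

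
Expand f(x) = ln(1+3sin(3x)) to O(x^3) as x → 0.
9*x - 81*x**2/2 + O(x**3)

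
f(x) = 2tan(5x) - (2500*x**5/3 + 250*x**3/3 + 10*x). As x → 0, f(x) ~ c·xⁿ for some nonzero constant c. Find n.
7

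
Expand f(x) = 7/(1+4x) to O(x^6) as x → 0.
7 - 28*x + 112*x**2 - 448*x**3 + 1792*x**4 - 7168*x**5 + O(x**6)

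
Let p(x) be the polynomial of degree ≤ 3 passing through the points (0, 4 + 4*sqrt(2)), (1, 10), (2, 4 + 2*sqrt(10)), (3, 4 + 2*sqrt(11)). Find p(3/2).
-sqrt(11)/8 - sqrt(2)/4 + 9*sqrt(10)/8 + 59/8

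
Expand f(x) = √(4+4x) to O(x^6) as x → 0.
2 + x - x**2/4 + x**3/8 - 5*x**4/64 + 7*x**5/128 + O(x**6)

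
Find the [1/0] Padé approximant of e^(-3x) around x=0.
1 - 3*x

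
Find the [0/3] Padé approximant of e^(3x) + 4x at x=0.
1/(-569*x**3/2 + 89*x**2/2 - 7*x + 1)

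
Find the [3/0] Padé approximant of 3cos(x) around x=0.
3 - 3*x**2/2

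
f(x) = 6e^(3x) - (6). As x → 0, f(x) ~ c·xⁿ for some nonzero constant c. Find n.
1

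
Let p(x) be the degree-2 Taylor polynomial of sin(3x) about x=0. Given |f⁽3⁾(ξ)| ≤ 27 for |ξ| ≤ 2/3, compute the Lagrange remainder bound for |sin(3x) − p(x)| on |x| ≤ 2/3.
4/3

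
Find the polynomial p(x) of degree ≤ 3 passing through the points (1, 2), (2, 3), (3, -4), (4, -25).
-x**3 + 2*x**2 + 2*x - 1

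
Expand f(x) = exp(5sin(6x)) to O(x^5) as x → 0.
1 + 30*x + 450*x**2 + 4320*x**3 + 28350*x**4 + O(x**5)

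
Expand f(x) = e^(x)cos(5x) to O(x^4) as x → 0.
1 + x - 12*x**2 - 37*x**3/3 + O(x**4)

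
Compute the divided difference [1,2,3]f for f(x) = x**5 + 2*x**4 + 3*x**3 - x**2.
157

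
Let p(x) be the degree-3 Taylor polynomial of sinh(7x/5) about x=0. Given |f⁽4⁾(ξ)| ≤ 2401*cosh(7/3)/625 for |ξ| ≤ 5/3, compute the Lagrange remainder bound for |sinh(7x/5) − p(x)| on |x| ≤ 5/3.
2401*cosh(7/3)/1944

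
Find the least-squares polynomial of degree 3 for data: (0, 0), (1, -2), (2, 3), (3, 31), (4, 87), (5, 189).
1/42 + (-649/252)x + (-139/84)x² + (35/18)x³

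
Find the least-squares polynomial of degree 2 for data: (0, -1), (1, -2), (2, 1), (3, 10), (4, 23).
-33/35 + (-26/7)x + (17/7)x²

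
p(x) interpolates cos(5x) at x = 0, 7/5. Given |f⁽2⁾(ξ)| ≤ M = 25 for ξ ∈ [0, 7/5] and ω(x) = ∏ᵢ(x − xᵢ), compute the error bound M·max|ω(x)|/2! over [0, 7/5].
49/8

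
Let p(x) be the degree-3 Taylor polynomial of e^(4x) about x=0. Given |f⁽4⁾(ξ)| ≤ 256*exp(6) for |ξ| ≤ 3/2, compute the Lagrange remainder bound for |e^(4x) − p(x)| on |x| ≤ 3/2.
54*exp(6)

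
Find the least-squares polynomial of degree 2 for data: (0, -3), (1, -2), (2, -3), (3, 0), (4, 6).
-12/5 + (-2)x + x²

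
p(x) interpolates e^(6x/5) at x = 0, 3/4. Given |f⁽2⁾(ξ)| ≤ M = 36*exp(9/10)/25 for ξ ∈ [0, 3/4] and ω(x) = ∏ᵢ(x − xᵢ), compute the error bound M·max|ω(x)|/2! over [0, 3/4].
81*exp(9/10)/800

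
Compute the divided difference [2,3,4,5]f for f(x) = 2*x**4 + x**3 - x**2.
29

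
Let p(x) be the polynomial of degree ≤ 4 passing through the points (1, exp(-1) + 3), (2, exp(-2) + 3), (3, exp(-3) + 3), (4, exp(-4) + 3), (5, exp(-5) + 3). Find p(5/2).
(-5*exp(4) - 20*e + 3 + 90*exp(2) + 60*exp(3) + 384*exp(5))*exp(-5)/128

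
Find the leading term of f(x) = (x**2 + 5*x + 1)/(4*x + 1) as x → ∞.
x/4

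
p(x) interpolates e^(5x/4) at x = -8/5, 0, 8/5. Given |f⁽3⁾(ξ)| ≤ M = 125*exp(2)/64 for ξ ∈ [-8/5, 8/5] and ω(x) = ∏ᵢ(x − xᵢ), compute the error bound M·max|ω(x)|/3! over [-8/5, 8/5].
8*sqrt(3)*exp(2)/27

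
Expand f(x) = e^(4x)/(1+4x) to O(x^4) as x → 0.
1 + 8*x**2 - 64*x**3/3 + O(x**4)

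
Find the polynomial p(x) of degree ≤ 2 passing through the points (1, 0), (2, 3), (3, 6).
3*x - 3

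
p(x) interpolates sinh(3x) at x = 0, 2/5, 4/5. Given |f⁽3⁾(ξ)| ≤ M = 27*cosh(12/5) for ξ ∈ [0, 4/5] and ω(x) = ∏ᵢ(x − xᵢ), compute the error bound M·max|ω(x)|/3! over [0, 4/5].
8*sqrt(3)*cosh(12/5)/125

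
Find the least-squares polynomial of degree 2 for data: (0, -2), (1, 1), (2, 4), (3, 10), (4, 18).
-61/35 + (83/70)x + (13/14)x²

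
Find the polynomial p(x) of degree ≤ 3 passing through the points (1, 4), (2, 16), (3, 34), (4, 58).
3*x**2 + 3*x - 2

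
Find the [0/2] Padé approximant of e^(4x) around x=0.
1/(8*x**2 - 4*x + 1)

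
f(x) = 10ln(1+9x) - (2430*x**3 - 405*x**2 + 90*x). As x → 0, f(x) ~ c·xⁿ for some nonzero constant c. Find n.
4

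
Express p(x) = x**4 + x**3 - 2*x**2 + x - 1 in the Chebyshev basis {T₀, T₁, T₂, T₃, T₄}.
(-13/8)T₀ + (7/4)T₁ + (-1/2)T₂ + (1/4)T₃ + (1/8)T₄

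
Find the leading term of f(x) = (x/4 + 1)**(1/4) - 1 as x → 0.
x/16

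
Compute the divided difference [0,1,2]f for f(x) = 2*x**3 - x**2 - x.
5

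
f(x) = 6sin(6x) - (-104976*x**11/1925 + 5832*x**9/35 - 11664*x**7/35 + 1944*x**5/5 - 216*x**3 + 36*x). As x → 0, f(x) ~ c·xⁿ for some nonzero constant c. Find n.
13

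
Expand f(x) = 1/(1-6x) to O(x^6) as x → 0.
1 + 6*x + 36*x**2 + 216*x**3 + 1296*x**4 + 7776*x**5 + O(x**6)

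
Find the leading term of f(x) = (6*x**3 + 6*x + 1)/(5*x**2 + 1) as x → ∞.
6*x/5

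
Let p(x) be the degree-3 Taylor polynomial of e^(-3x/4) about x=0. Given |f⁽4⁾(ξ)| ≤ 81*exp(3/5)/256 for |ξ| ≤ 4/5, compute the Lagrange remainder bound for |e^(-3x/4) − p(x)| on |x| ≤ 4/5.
27*exp(3/5)/5000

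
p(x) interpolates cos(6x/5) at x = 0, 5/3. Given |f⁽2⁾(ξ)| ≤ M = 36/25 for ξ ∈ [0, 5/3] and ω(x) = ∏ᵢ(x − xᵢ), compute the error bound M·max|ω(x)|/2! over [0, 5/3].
1/2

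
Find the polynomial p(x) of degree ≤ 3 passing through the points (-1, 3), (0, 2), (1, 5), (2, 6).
-x**3 + 2*x**2 + 2*x + 2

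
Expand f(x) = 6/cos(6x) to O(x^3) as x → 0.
6 + 108*x**2 + O(x**3)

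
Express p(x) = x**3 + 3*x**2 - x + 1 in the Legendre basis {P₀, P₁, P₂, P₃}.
(2)P₀ + (-2/5)P₁ + (2)P₂ + (2/5)P₃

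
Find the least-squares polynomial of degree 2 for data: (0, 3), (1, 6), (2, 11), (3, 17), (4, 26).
107/35 + (139/70)x + (13/14)x²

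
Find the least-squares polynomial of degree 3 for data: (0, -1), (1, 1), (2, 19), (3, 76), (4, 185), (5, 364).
-16/21 + (-25/9)x + (71/84)x² + (103/36)x³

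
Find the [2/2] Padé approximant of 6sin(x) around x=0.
6*x/(x**2/6 + 1)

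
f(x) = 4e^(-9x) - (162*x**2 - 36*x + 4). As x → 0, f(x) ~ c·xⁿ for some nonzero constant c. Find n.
3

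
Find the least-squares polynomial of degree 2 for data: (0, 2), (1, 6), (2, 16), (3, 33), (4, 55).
68/35 + (71/70)x + (43/14)x²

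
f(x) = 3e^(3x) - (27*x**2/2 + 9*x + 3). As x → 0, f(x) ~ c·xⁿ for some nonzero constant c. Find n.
3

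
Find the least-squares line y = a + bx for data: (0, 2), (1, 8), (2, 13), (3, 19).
a = 21/10, b = 28/5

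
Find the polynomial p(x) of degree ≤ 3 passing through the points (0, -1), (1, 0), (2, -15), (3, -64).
-3*x**3 + x**2 + 3*x - 1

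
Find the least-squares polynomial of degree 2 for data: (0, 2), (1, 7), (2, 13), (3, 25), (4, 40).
81/35 + (69/35)x + (13/7)x²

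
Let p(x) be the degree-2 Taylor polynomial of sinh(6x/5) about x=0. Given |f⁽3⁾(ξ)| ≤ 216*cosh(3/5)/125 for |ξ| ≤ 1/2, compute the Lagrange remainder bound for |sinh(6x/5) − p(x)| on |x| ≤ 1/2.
9*cosh(3/5)/250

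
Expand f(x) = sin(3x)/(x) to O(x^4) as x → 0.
3 - 9*x**2/2 + O(x**4)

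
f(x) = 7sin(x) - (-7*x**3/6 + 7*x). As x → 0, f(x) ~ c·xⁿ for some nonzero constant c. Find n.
5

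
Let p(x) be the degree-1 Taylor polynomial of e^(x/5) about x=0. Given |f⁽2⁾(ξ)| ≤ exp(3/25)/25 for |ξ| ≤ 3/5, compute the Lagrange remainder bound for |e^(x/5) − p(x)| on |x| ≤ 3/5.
9*exp(3/25)/1250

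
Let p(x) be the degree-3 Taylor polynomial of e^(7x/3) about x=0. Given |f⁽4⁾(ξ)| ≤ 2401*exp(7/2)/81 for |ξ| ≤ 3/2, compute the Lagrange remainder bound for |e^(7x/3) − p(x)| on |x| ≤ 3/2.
2401*exp(7/2)/384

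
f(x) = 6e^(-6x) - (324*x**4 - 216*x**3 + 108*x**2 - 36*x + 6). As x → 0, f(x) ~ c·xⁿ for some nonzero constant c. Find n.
5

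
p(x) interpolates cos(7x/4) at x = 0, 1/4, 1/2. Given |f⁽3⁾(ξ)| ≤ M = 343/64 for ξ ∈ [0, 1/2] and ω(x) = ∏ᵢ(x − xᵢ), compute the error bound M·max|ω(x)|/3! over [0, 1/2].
343*sqrt(3)/110592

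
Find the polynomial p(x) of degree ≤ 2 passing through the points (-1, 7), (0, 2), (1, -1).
x**2 - 4*x + 2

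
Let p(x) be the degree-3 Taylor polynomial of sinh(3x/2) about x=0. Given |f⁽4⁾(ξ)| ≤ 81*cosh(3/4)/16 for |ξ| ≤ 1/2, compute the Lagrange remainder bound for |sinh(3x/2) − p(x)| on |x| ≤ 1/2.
27*cosh(3/4)/2048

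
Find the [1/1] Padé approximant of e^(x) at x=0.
(x/2 + 1)/(1 - x/2)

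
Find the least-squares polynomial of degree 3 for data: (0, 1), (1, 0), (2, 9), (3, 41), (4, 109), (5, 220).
25/21 + (-230/63)x + (1/21)x² + (17/9)x³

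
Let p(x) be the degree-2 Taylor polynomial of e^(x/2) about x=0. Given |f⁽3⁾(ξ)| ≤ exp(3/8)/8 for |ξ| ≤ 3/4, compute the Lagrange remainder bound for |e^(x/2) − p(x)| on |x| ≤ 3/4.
9*exp(3/8)/1024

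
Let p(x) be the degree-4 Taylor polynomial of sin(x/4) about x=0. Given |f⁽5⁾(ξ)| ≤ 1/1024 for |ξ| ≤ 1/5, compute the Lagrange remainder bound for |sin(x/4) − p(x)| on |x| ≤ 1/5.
1/384000000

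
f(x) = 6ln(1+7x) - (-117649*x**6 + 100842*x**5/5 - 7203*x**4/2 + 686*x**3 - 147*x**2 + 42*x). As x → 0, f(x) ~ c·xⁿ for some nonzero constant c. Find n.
7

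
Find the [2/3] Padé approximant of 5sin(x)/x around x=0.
(5 - 7*x**2/12)/(x**2/20 + 1)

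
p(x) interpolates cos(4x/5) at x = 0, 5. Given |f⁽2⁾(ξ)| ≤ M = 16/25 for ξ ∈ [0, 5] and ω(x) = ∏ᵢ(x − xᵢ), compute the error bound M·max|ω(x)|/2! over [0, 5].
2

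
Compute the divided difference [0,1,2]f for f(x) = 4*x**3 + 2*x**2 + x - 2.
14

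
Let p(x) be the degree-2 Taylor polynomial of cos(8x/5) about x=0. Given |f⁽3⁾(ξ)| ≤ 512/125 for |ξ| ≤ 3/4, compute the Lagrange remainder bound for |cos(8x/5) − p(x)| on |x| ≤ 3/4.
36/125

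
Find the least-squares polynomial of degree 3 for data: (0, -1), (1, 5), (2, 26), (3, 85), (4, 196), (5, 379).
-5/6 + (671/252)x + (-10/21)x² + (109/36)x³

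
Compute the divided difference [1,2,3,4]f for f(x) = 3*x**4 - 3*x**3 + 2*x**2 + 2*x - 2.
27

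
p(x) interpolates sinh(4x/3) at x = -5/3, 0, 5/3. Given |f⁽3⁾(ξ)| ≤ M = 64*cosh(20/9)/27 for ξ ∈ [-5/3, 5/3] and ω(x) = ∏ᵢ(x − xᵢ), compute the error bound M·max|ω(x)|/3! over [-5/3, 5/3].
8000*sqrt(3)*cosh(20/9)/19683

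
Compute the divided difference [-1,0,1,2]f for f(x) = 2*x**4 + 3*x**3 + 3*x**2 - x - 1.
7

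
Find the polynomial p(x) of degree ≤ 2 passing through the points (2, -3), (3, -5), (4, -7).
1 - 2*x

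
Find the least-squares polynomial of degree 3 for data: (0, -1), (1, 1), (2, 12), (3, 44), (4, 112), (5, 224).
-113/126 + (767/756)x + (-349/252)x² + (55/27)x³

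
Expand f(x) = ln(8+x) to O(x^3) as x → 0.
log(8) + x/8 - x**2/128 + O(x**3)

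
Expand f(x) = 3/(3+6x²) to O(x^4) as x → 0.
1 - 2*x**2 + O(x**4)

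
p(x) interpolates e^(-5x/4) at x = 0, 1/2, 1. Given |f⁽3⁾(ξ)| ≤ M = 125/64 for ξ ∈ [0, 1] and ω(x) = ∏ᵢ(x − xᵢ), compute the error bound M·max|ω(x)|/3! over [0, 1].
125*sqrt(3)/13824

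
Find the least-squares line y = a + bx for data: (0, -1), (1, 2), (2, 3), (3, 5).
a = -3/5, b = 19/10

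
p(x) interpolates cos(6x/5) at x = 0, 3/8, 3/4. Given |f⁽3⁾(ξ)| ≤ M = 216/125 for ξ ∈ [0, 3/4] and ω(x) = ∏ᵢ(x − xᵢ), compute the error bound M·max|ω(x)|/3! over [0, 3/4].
27*sqrt(3)/8000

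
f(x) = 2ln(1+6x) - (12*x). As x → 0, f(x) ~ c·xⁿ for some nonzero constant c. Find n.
2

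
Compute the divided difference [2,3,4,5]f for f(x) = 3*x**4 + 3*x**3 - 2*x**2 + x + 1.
45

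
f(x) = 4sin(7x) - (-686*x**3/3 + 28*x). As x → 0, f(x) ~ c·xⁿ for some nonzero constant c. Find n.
5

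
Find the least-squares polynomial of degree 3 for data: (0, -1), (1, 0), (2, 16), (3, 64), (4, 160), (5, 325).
-47/42 + (53/252)x + (-145/84)x² + (53/18)x³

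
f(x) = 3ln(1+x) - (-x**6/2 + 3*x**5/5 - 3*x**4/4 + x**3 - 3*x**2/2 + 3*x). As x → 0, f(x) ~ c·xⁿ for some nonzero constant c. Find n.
7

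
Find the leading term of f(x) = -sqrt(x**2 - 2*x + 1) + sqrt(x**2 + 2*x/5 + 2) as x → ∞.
6/5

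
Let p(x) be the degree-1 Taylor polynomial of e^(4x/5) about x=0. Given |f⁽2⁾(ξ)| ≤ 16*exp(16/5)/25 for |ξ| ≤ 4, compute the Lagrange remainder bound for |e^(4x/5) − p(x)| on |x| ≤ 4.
128*exp(16/5)/25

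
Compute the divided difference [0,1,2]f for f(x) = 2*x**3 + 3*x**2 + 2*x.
9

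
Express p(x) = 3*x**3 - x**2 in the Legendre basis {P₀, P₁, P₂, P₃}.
(-1/3)P₀ + (9/5)P₁ + (-2/3)P₂ + (6/5)P₃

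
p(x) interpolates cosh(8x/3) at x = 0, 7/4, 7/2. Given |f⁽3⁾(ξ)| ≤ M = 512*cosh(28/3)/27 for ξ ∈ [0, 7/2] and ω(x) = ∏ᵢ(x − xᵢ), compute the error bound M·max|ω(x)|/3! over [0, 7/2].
2744*sqrt(3)*cosh(28/3)/729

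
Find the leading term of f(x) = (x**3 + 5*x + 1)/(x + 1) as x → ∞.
x**2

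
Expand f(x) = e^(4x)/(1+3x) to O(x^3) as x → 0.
1 + x + 5*x**2 + O(x**3)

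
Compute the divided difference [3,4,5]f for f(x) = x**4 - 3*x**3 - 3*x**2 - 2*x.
58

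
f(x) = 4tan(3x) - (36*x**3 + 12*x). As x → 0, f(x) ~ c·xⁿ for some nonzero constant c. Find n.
5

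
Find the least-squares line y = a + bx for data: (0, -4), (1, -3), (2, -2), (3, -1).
a = -4, b = 1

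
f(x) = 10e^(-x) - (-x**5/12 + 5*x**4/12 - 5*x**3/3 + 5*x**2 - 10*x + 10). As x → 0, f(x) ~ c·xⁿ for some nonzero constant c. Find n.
6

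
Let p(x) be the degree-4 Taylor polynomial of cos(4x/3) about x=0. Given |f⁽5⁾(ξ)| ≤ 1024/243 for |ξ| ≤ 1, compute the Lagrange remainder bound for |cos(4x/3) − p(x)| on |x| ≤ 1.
128/3645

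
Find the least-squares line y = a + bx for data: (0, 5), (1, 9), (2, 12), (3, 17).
a = 49/10, b = 39/10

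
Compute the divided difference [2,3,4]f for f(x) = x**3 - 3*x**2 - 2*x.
6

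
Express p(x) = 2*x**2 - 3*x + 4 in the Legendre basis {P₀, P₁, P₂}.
(14/3)P₀ + (-3)P₁ + (4/3)P₂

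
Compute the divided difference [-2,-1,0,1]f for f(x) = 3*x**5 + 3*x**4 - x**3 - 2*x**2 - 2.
8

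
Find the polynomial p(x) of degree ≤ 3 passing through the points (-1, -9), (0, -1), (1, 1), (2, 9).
2*x**3 - 3*x**2 + 3*x - 1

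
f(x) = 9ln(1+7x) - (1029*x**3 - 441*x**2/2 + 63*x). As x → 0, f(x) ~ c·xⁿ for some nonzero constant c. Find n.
4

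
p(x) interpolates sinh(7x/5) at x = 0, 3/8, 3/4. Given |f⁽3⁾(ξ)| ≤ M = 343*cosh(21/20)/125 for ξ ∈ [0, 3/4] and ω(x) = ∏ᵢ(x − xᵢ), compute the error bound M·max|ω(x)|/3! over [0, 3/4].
343*sqrt(3)*cosh(21/20)/64000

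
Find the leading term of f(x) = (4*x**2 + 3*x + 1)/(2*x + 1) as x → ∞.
2*x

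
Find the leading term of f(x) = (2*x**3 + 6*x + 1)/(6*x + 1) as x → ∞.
x**2/3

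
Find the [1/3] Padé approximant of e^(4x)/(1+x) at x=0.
1/(-8*x**3/3 + 4*x**2 - 3*x + 1)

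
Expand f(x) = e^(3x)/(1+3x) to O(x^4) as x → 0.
1 + 9*x**2/2 - 9*x**3 + O(x**4)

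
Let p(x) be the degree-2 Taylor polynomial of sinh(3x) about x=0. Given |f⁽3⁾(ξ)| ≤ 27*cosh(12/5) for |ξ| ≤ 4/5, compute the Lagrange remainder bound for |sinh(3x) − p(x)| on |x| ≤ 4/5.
288*cosh(12/5)/125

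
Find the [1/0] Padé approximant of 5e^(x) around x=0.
5*x + 5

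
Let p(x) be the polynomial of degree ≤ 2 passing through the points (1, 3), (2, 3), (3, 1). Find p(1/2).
9/4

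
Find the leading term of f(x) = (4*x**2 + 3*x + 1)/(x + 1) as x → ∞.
4*x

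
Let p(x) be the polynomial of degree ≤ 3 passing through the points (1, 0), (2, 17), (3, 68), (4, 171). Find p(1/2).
-11/8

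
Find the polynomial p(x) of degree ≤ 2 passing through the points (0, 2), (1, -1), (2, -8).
-2*x**2 - x + 2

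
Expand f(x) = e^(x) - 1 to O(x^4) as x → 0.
x + x**2/2 + x**3/6 + O(x**4)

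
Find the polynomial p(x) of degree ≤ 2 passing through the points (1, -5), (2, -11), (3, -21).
-2*x**2 - 3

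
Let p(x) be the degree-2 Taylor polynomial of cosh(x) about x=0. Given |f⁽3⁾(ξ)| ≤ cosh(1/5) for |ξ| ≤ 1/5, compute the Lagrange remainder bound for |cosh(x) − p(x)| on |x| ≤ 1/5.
cosh(1/5)/750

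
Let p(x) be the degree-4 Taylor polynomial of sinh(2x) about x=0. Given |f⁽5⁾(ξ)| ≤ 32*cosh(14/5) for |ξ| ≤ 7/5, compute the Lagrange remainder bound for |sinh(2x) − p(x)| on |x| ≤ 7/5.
67228*cosh(14/5)/46875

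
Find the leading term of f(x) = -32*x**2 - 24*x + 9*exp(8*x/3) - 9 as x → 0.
256*x**3/9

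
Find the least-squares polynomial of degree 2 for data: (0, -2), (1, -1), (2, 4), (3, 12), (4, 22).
-11/5 + (1/10)x + (3/2)x²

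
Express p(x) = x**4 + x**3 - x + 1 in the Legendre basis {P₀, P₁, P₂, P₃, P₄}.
(6/5)P₀ + (-2/5)P₁ + (4/7)P₂ + (2/5)P₃ + (8/35)P₄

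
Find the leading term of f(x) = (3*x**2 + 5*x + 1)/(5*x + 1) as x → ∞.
3*x/5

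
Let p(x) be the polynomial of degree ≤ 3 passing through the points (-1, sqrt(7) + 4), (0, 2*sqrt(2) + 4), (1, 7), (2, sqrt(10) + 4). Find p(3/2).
-5*sqrt(2)/8 + sqrt(7)/16 + 5*sqrt(10)/16 + 109/16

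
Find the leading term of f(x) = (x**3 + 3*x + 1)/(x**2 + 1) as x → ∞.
x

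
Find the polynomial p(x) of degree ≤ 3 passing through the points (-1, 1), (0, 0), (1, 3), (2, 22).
2*x**3 + 2*x**2 - x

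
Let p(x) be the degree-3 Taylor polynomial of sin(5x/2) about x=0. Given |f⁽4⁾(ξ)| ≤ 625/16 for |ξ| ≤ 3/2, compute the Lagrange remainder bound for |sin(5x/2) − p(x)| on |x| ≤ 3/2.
16875/2048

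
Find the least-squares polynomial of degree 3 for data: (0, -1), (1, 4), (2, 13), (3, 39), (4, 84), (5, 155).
-13/18 + (1723/756)x + (103/252)x² + (29/27)x³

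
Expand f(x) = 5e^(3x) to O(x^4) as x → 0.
5 + 15*x + 45*x**2/2 + 45*x**3/2 + O(x**4)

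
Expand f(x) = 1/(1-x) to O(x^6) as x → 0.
1 + x + x**2 + x**3 + x**4 + x**5 + O(x**6)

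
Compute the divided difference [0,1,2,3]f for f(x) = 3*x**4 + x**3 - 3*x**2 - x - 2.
19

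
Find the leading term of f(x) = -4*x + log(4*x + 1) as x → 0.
-8*x**2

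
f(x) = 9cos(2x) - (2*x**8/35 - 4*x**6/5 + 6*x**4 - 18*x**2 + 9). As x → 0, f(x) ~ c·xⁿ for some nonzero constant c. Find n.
10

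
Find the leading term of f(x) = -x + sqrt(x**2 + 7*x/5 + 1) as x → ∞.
7/10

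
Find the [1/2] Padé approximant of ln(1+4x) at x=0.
4*x/(-4*x**2/3 + 2*x + 1)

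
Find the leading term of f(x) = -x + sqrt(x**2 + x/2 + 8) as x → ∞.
1/4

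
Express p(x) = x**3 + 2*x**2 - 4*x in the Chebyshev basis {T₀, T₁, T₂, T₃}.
T₀ + (-13/4)T₁ + T₂ + (1/4)T₃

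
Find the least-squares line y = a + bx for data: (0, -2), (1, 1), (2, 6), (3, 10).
a = -12/5, b = 41/10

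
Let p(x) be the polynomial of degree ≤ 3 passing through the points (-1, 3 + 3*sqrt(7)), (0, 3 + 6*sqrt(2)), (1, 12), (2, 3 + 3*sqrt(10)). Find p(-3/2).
-105*sqrt(2)/8 - 15*sqrt(10)/16 + 237/16 + 105*sqrt(7)/16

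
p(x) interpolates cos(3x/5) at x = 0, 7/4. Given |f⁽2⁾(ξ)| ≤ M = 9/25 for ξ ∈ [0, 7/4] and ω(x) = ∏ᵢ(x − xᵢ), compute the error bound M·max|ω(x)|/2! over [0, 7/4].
441/3200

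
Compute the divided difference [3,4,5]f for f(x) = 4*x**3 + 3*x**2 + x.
51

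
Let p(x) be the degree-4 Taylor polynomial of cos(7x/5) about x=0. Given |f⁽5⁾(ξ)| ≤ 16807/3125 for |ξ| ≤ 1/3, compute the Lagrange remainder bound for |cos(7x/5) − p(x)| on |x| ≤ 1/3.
16807/91125000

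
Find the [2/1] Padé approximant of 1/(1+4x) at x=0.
1/(4*x + 1)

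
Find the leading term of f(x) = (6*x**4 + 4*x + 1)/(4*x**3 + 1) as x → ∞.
3*x/2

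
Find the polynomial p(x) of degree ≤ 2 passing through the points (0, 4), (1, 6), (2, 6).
-x**2 + 3*x + 4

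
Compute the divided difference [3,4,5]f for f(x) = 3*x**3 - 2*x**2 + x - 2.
34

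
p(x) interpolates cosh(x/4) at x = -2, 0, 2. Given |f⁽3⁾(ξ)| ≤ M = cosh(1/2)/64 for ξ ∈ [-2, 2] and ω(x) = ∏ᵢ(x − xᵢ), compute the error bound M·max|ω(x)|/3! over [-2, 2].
sqrt(3)*cosh(1/2)/216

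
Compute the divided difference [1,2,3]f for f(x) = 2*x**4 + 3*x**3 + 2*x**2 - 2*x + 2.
70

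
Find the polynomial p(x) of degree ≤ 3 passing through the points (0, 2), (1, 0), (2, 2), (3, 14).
x**3 - x**2 - 2*x + 2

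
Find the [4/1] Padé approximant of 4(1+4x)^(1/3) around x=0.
(1024*x**4/243 - 2048*x**3/405 + 128*x**2/15 + 256*x/15 + 4)/(44*x/15 + 1)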